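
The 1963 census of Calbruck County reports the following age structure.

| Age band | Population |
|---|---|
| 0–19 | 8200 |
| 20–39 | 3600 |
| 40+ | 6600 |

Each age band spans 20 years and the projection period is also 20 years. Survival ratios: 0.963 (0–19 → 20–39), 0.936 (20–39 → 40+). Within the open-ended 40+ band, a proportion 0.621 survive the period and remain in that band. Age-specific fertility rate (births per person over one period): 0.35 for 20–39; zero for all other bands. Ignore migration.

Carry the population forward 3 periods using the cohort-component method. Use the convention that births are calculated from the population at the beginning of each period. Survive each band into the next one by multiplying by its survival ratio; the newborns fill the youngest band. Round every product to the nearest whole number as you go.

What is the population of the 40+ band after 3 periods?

8606

Period 1:
Births: 3600 * 0.35 = 1260
20–39: 8200 * 0.963 = 7897
40+: 3600 * 0.936 + 6600 * 0.621 = 3370 + 4099 = 7469
Giving 1260 / 7897 / 7469.
Period 2:
Births: 7897 * 0.35 = 2764
20–39: 1260 * 0.963 = 1213
40+: 7897 * 0.936 + 7469 * 0.621 = 7392 + 4638 = 12030
Giving 2764 / 1213 / 12030.
Period 3:
Births: 1213 * 0.35 = 425
20–39: 2764 * 0.963 = 2662
40+: 1213 * 0.936 + 12030 * 0.621 = 1135 + 7471 = 8606
Giving 425 / 2662 / 8606.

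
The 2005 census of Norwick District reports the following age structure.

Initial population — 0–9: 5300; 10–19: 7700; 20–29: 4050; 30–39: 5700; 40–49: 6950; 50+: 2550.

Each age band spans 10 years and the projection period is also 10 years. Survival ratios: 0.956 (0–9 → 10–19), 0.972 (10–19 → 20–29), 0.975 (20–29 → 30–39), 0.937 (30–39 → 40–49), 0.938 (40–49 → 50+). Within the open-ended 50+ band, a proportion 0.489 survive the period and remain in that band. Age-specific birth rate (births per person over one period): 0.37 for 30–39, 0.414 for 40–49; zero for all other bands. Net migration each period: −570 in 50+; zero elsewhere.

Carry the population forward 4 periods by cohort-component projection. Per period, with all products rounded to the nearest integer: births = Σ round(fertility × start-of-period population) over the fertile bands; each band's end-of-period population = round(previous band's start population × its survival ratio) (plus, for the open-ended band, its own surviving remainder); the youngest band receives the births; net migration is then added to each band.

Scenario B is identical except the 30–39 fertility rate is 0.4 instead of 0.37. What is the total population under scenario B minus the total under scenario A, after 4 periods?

618

Call the groups 1 to 6, youngest first.
— Period 1 —
Births: 5700 * 0.37 = 2109 ; 6950 * 0.414 = 2877 ⇒ total 4986
Group 2: 5300 * 0.956 = 5067
Group 3: 7700 * 0.972 = 7484
Group 4: 4050 * 0.975 = 3949
Group 5: 5700 * 0.937 = 5341
Group 6: 6950 * 0.938 + 2550 * 0.489 = 6519 + 1247 = 7766
Net migration: Group 6 − 570 → 7196
End of period: [4986, 5067, 7484, 3949, 5341, 7196]
— Period 2 —
Births: 3949 * 0.37 = 1461 ; 5341 * 0.414 = 2211 ⇒ total 3672
Group 2: 4986 * 0.956 = 4767
Group 3: 5067 * 0.972 = 4925
Group 4: 7484 * 0.975 = 7297
Group 5: 3949 * 0.937 = 3700
Group 6: 5341 * 0.938 + 7196 * 0.489 = 5010 + 3519 = 8529
Net migration: Group 6 − 570 → 7959
End of period: [3672, 4767, 4925, 7297, 3700, 7959]
— Period 3 —
Births: 7297 * 0.37 = 2700 ; 3700 * 0.414 = 1532 ⇒ total 4232
Group 2: 3672 * 0.956 = 3510
Group 3: 4767 * 0.972 = 4634
Group 4: 4925 * 0.975 = 4802
Group 5: 7297 * 0.937 = 6837
Group 6: 3700 * 0.938 + 7959 * 0.489 = 3471 + 3892 = 7363
Net migration: Group 6 − 570 → 6793
End of period: [4232, 3510, 4634, 4802, 6837, 6793]
— Period 4 —
Births: 4802 * 0.37 = 1777 ; 6837 * 0.414 = 2831 ⇒ total 4608
Group 2: 4232 * 0.956 = 4046
Group 3: 3510 * 0.972 = 3412
Group 4: 4634 * 0.975 = 4518
Group 5: 4802 * 0.937 = 4499
Group 6: 6837 * 0.938 + 6793 * 0.489 = 6413 + 3322 = 9735
Net migration: Group 6 − 570 → 9165
End of period: [4608, 4046, 3412, 4518, 4499, 9165]
Scenario A total after 4 periods: 30248
Scenario B projection —
— Period 1 —
Births: 5700 * 0.4 = 2280 ; 6950 * 0.414 = 2877 ⇒ total 5157
Group 2: 5300 * 0.956 = 5067
Group 3: 7700 * 0.972 = 7484
Group 4: 4050 * 0.975 = 3949
Group 5: 5700 * 0.937 = 5341
Group 6: 6950 * 0.938 + 2550 * 0.489 = 6519 + 1247 = 7766
Net migration: Group 6 − 570 → 7196
End of period: [5157, 5067, 7484, 3949, 5341, 7196]
— Period 2 —
Births: 3949 * 0.4 = 1580 ; 5341 * 0.414 = 2211 ⇒ total 3791
Group 2: 5157 * 0.956 = 4930
Group 3: 5067 * 0.972 = 4925
Group 4: 7484 * 0.975 = 7297
Group 5: 3949 * 0.937 = 3700
Group 6: 5341 * 0.938 + 7196 * 0.489 = 5010 + 3519 = 8529
Net migration: Group 6 − 570 → 7959
End of period: [3791, 4930, 4925, 7297, 3700, 7959]
— Period 3 —
Births: 7297 * 0.4 = 2919 ; 3700 * 0.414 = 1532 ⇒ total 4451
Group 2: 3791 * 0.956 = 3624
Group 3: 4930 * 0.972 = 4792
Group 4: 4925 * 0.975 = 4802
Group 5: 7297 * 0.937 = 6837
Group 6: 3700 * 0.938 + 7959 * 0.489 = 3471 + 3892 = 7363
Net migration: Group 6 − 570 → 6793
End of period: [4451, 3624, 4792, 4802, 6837, 6793]
— Period 4 —
Births: 4802 * 0.4 = 1921 ; 6837 * 0.414 = 2831 ⇒ total 4752
Group 2: 4451 * 0.956 = 4255
Group 3: 3624 * 0.972 = 3523
Group 4: 4792 * 0.975 = 4672
Group 5: 4802 * 0.937 = 4499
Group 6: 6837 * 0.938 + 6793 * 0.489 = 6413 + 3322 = 9735
Net migration: Group 6 − 570 → 9165
End of period: [4752, 4255, 3523, 4672, 4499, 9165]
Scenario B total after 4 periods: 30866
Difference B − A = 30866 − 30248 = 618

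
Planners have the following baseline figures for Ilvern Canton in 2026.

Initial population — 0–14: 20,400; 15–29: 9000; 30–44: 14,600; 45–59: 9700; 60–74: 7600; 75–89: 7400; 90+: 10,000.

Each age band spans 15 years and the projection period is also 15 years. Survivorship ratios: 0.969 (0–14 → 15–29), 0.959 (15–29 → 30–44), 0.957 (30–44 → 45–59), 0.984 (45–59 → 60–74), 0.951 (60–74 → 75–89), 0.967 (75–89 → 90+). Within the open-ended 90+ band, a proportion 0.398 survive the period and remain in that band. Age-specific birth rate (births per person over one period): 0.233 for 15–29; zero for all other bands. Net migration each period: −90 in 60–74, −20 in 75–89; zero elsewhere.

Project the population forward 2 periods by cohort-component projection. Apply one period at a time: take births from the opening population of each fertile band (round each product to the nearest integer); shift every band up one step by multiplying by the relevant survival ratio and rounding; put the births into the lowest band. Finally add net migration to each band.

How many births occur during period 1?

2097

After projecting period 1:
Births: 9000 * 0.233 = 2097
15–29: 20400 * 0.969 = 19768
30–44: 9000 * 0.959 = 8631
45–59: 14600 * 0.957 = 13972
60–74: 9700 * 0.984 = 9545
75–89: 7600 * 0.951 = 7228
90+: 7400 * 0.967 + 10000 * 0.398 = 7156 + 3980 = 11136
Net migration: 60–74 − 90 → 9455; 75–89 − 20 → 7208
End of period: [2097, 19768, 8631, 13972, 9455, 7208, 11136]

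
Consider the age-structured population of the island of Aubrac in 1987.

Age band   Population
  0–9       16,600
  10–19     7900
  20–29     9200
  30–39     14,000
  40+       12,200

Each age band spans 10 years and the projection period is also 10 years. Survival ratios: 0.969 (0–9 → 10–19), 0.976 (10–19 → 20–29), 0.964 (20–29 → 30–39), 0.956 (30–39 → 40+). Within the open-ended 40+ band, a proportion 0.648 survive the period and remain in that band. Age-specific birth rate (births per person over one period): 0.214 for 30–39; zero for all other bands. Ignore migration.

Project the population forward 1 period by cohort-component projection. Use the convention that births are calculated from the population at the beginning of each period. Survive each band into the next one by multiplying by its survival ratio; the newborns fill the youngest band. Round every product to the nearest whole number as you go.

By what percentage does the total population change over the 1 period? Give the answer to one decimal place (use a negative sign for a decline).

-4.9

Call the groups 1 to 5, youngest first.
Period 1:
Births: 14000 * 0.214 = 2996
Group 2: 16600 * 0.969 = 16085
Group 3: 7900 * 0.976 = 7710
Group 4: 9200 * 0.964 = 8869
Group 5: 14000 * 0.956 + 12200 * 0.648 = 13384 + 7906 = 21290
End of period: [2996, 16085, 7710, 8869, 21290]
Total: 59900 → 56950; change = -2950; percentage change = -4.9%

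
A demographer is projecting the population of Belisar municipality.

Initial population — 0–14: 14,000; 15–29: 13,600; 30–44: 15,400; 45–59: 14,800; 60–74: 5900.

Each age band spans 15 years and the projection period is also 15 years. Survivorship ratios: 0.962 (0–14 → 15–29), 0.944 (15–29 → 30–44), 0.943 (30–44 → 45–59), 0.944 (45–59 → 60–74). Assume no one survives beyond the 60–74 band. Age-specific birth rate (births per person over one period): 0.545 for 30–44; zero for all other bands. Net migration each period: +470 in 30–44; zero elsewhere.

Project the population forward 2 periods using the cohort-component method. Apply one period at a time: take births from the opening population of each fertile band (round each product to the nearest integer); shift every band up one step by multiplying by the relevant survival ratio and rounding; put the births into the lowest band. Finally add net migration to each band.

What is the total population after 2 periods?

— Period 1 —
Births: 15400 × 0.545 = 8393
15–29: 14000 × 0.962 = 13468
30–44: 13600 × 0.944 = 12838
45–59: 15400 × 0.943 = 14522
60–74: 14800 × 0.944 = 13971
Net migration: 30–44 + 470 → 13308
→ [8393, 13468, 13308, 14522, 13971]
— Period 2 —
Births: 13308 × 0.545 = 7253
15–29: 8393 × 0.962 = 8074
30–44: 13468 × 0.944 = 12714
45–59: 13308 × 0.943 = 12549
60–74: 14522 × 0.944 = 13709
Net migration: 30–44 + 470 → 13184
→ [7253, 8074, 13184, 12549, 13709]
Total after period 2: 7253 + 8074 + 13184 + 12549 + 13709 = 54769

54769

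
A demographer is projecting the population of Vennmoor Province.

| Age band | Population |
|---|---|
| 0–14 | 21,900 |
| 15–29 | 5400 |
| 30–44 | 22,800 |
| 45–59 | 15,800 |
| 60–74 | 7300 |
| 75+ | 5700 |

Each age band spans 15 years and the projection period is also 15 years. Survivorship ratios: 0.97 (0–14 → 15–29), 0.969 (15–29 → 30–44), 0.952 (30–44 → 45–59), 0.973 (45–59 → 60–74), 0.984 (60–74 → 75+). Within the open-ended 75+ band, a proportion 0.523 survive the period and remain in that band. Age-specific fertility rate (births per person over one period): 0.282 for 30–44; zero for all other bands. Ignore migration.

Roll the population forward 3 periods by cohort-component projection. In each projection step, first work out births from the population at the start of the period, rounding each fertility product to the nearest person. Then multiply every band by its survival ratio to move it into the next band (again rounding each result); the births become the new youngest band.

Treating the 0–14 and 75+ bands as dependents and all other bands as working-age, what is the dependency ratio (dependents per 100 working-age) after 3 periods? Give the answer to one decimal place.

Period 1:
Births: 22800 * 0.282 = 6430
15–29: 21900 * 0.97 = 21243
30–44: 5400 * 0.969 = 5233
45–59: 22800 * 0.952 = 21706
60–74: 15800 * 0.973 = 15373
75+: 7300 * 0.984 + 5700 * 0.523 = 7183 + 2981 = 10164
End of period: [6430, 21243, 5233, 21706, 15373, 10164]
Period 2:
Births: 5233 * 0.282 = 1476
15–29: 6430 * 0.97 = 6237
30–44: 21243 * 0.969 = 20584
45–59: 5233 * 0.952 = 4982
60–74: 21706 * 0.973 = 21120
75+: 15373 * 0.984 + 10164 * 0.523 = 15127 + 5316 = 20443
End of period: [1476, 6237, 20584, 4982, 21120, 20443]
Period 3:
Births: 20584 * 0.282 = 5805
15–29: 1476 * 0.97 = 1432
30–44: 6237 * 0.969 = 6044
45–59: 20584 * 0.952 = 19596
60–74: 4982 * 0.973 = 4847
75+: 21120 * 0.984 + 20443 * 0.523 = 20782 + 10692 = 31474
End of period: [5805, 1432, 6044, 19596, 4847, 31474]
Dependents (band 0–14 + band 75+) = 5805 + 31474 = 37279; working-age = 31919; ratio = 37279/31919 × 100 = 116.8

116.8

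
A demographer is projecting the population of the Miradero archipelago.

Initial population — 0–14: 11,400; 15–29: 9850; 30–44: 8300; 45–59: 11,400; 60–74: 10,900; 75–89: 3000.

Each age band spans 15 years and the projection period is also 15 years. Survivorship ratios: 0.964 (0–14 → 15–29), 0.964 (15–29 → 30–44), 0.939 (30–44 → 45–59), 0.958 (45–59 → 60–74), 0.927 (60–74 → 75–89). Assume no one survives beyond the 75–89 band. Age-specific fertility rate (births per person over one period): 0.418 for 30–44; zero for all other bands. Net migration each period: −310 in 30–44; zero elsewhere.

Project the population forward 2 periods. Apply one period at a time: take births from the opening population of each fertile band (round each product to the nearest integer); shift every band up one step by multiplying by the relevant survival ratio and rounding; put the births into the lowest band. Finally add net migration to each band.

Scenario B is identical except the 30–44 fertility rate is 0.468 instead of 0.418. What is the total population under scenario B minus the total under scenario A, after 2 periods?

Period 1.
Births: 8300 × 0.418 = 3469
15–29: 11400 × 0.964 = 10990
30–44: 9850 × 0.964 = 9495
45–59: 8300 × 0.939 = 7794
60–74: 11400 × 0.958 = 10921
75–89: 10900 × 0.927 = 10104
Net migration: 30–44 − 310 → 9185
Giving 3469 / 10990 / 9185 / 7794 / 10921 / 10104.
Period 2.
Births: 9185 × 0.418 = 3839
15–29: 3469 × 0.964 = 3344
30–44: 10990 × 0.964 = 10594
45–59: 9185 × 0.939 = 8625
60–74: 7794 × 0.958 = 7467
75–89: 10921 × 0.927 = 10124
Net migration: 30–44 − 310 → 10284
Giving 3839 / 3344 / 10284 / 8625 / 7467 / 10124.
Scenario A total after 2 periods: 43683
Scenario B projection —
Period 1.
Births: 8300 × 0.468 = 3884
15–29: 11400 × 0.964 = 10990
30–44: 9850 × 0.964 = 9495
45–59: 8300 × 0.939 = 7794
60–74: 11400 × 0.958 = 10921
75–89: 10900 × 0.927 = 10104
Net migration: 30–44 − 310 → 9185
Giving 3884 / 10990 / 9185 / 7794 / 10921 / 10104.
Period 2.
Births: 9185 × 0.468 = 4299
15–29: 3884 × 0.964 = 3744
30–44: 10990 × 0.964 = 10594
45–59: 9185 × 0.939 = 8625
60–74: 7794 × 0.958 = 7467
75–89: 10921 × 0.927 = 10124
Net migration: 30–44 − 310 → 10284
Giving 4299 / 3744 / 10284 / 8625 / 7467 / 10124.
Scenario B total after 2 periods: 44543
Difference B − A = 44543 − 43683 = 860

860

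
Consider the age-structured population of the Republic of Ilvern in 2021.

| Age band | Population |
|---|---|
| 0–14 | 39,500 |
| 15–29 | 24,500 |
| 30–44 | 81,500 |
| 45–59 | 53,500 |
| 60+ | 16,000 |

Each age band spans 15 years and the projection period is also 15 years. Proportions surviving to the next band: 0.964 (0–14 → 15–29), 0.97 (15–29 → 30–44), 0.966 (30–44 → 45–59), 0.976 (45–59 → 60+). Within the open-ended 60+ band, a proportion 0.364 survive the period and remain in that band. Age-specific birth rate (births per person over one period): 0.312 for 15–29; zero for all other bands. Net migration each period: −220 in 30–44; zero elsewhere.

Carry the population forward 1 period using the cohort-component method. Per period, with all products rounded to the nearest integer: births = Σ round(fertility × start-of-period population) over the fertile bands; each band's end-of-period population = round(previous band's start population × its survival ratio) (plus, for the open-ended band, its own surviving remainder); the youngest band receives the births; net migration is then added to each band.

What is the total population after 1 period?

206036

— Period 1 —
Births: 24500 × 0.312 = 7644
15–29: 39500 × 0.964 = 38078
30–44: 24500 × 0.97 = 23765
45–59: 81500 × 0.966 = 78729
60+: 53500 × 0.976 + 16000 × 0.364 = 52216 + 5824 = 58040
Net migration: 30–44 − 220 → 23545
Population now: 0–14=7644, 15–29=38078, 30–44=23545, 45–59=78729, 60+=58040
Total after period 1: 7644 + 38078 + 23545 + 78729 + 58040 = 206036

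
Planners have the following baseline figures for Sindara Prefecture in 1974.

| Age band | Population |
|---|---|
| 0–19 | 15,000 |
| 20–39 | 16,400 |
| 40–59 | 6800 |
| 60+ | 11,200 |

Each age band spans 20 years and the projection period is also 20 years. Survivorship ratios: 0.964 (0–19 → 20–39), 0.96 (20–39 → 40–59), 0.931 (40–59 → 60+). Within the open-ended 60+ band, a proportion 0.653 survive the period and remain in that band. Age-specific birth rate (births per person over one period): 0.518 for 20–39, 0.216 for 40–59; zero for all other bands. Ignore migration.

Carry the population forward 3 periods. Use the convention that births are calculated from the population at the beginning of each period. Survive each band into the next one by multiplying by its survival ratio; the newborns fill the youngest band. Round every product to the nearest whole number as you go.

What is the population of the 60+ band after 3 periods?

28314

— Period 1 —
Births: 16400 × 0.518 = 8495, 6800 × 0.216 = 1469 — total 9964
20–39: 15000 × 0.964 = 14460
40–59: 16400 × 0.96 = 15744
60+: 6800 × 0.931 + 11200 × 0.653 = 6331 + 7314 = 13645
End of period: [9964, 14460, 15744, 13645]
— Period 2 —
Births: 14460 × 0.518 = 7490, 15744 × 0.216 = 3401 — total 10891
20–39: 9964 × 0.964 = 9605
40–59: 14460 × 0.96 = 13882
60+: 15744 × 0.931 + 13645 × 0.653 = 14658 + 8910 = 23568
End of period: [10891, 9605, 13882, 23568]
— Period 3 —
Births: 9605 × 0.518 = 4975, 13882 × 0.216 = 2999 — total 7974
20–39: 10891 × 0.964 = 10499
40–59: 9605 × 0.96 = 9221
60+: 13882 × 0.931 + 23568 × 0.653 = 12924 + 15390 = 28314
End of period: [7974, 10499, 9221, 28314]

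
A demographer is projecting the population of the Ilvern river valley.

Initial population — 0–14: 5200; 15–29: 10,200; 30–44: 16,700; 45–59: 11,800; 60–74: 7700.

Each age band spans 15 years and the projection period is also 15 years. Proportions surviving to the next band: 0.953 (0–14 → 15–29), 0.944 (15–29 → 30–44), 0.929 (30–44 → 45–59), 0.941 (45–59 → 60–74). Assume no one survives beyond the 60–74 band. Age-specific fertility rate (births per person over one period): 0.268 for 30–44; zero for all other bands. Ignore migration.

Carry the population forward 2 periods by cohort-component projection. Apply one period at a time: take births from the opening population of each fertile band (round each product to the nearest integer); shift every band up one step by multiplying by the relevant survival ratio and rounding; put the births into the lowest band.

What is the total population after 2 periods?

35069

[period 1]
Births: 16700 * 0.268 = 4476
15–29: 5200 * 0.953 = 4956
30–44: 10200 * 0.944 = 9629
45–59: 16700 * 0.929 = 15514
60–74: 11800 * 0.941 = 11104
Giving 4476 / 4956 / 9629 / 15514 / 11104.
[period 2]
Births: 9629 * 0.268 = 2581
15–29: 4476 * 0.953 = 4266
30–44: 4956 * 0.944 = 4678
45–59: 9629 * 0.929 = 8945
60–74: 15514 * 0.941 = 14599
Giving 2581 / 4266 / 4678 / 8945 / 14599.
Total after period 2: 2581 + 4266 + 4678 + 8945 + 14599 = 35069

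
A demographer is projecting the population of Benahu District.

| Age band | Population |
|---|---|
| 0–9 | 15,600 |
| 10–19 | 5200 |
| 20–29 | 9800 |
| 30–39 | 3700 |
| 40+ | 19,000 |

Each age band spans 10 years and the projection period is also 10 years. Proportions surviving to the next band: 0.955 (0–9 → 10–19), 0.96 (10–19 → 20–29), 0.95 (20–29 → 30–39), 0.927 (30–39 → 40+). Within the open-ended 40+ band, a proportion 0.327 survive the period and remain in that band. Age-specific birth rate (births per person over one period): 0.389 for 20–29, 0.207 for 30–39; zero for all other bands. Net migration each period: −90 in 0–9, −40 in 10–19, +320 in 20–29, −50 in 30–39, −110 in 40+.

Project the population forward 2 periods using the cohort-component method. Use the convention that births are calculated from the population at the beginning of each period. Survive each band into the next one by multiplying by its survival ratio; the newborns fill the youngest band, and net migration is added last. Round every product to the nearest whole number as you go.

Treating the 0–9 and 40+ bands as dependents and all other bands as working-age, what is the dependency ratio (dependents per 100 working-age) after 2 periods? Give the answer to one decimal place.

Call the bands 1 to 5, youngest first.
[period 1]
Births: 9800 * 0.389 = 3812  |  3700 * 0.207 = 766 ⇒ total 4578
Band 2: 15600 * 0.955 = 14898
Band 3: 5200 * 0.96 = 4992
Band 4: 9800 * 0.95 = 9310
Band 5: 3700 * 0.927 + 19000 * 0.327 = 3430 + 6213 = 9643
Net migration: Band 1 − 90 → 4488; Band 2 − 40 → 14858; Band 3 + 320 → 5312; Band 4 − 50 → 9260; Band 5 − 110 → 9533
End of period: [4488, 14858, 5312, 9260, 9533]
[period 2]
Births: 5312 * 0.389 = 2066  |  9260 * 0.207 = 1917 ⇒ total 3983
Band 2: 4488 * 0.955 = 4286
Band 3: 14858 * 0.96 = 14264
Band 4: 5312 * 0.95 = 5046
Band 5: 9260 * 0.927 + 9533 * 0.327 = 8584 + 3117 = 11701
Net migration: Band 1 − 90 → 3893; Band 2 − 40 → 4246; Band 3 + 320 → 14584; Band 4 − 50 → 4996; Band 5 − 110 → 11591
End of period: [3893, 4246, 14584, 4996, 11591]
Dependents (band 0–9 + band 40+) = 3893 + 11591 = 15484; working-age = 23826; ratio = 15484/23826 × 100 = 65.0

65.0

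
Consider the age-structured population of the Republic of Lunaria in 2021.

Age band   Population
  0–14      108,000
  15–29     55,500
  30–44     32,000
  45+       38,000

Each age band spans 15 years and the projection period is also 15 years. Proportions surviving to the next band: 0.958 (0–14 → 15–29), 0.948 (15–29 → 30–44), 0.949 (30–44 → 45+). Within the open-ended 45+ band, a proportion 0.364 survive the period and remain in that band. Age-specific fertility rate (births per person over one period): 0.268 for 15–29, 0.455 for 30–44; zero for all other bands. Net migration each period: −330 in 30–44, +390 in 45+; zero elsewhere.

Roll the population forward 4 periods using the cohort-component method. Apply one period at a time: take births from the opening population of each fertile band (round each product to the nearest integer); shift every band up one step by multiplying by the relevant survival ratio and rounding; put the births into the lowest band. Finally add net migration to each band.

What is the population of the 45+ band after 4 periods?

After projecting period 1:
Births: 55500 × 0.268 = 14874  |  32000 × 0.455 = 14560 — total 29434
15–29: 108000 × 0.958 = 103464
30–44: 55500 × 0.948 = 52614
45+: 32000 × 0.949 + 38000 × 0.364 = 30368 + 13832 = 44200
Net migration: 30–44 − 330 → 52284; 45+ + 390 → 44590
Giving 29434 / 103464 / 52284 / 44590.
After projecting period 2:
Births: 103464 × 0.268 = 27728  |  52284 × 0.455 = 23789 — total 51517
15–29: 29434 × 0.958 = 28198
30–44: 103464 × 0.948 = 98084
45+: 52284 × 0.949 + 44590 × 0.364 = 49618 + 16231 = 65849
Net migration: 30–44 − 330 → 97754; 45+ + 390 → 66239
Giving 51517 / 28198 / 97754 / 66239.
After projecting period 3:
Births: 28198 × 0.268 = 7557  |  97754 × 0.455 = 44478 — total 52035
15–29: 51517 × 0.958 = 49353
30–44: 28198 × 0.948 = 26732
45+: 97754 × 0.949 + 66239 × 0.364 = 92769 + 24111 = 116880
Net migration: 30–44 − 330 → 26402; 45+ + 390 → 117270
Giving 52035 / 49353 / 26402 / 117270.
After projecting period 4:
Births: 49353 × 0.268 = 13227  |  26402 × 0.455 = 12013 — total 25240
15–29: 52035 × 0.958 = 49850
30–44: 49353 × 0.948 = 46787
45+: 26402 × 0.949 + 117270 × 0.364 = 25055 + 42686 = 67741
Net migration: 30–44 − 330 → 46457; 45+ + 390 → 68131
Giving 25240 / 49850 / 46457 / 68131.

68131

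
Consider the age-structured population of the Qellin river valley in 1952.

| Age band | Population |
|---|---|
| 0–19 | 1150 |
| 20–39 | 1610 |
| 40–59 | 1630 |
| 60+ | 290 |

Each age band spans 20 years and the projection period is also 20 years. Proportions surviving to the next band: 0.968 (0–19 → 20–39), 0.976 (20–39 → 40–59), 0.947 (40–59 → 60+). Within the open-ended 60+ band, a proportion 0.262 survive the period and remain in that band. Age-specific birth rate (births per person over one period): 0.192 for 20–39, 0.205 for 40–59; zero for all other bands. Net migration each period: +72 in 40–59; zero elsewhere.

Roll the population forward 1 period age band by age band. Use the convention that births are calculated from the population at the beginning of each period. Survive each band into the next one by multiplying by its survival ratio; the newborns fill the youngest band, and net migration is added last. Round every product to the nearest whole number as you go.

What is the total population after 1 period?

5019

(Bands numbered youngest = 1 to oldest = 4.)
Period 1:
Births: 1610 × 0.192 = 309  |  1630 × 0.205 = 334 → 643
Band 2: 1150 × 0.968 = 1113
Band 3: 1610 × 0.976 = 1571
Band 4: 1630 × 0.947 + 290 × 0.262 = 1544 + 76 = 1620
Net migration: Band 3 + 72 → 1643
→ [643, 1113, 1643, 1620]
Total after period 1: 643 + 1113 + 1643 + 1620 = 5019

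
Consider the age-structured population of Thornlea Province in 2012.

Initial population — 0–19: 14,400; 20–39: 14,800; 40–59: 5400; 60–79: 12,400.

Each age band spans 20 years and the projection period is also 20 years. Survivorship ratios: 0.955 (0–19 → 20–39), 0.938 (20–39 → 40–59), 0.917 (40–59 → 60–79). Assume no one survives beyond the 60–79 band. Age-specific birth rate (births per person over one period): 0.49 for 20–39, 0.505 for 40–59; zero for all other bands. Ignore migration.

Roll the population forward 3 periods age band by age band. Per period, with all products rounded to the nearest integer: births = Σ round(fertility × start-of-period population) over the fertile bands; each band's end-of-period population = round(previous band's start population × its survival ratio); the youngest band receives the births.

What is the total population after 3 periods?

45080

Period 1:
Births: 14800 × 0.49 = 7252 ; 5400 × 0.505 = 2727 → total 9979
20–39: 14400 × 0.955 = 13752
40–59: 14800 × 0.938 = 13882
60–79: 5400 × 0.917 = 4952
Population now: 0–19=9979, 20–39=13752, 40–59=13882, 60–79=4952
Period 2:
Births: 13752 × 0.49 = 6738 ; 13882 × 0.505 = 7010 → total 13748
20–39: 9979 × 0.955 = 9530
40–59: 13752 × 0.938 = 12899
60–79: 13882 × 0.917 = 12730
Population now: 0–19=13748, 20–39=9530, 40–59=12899, 60–79=12730
Period 3:
Births: 9530 × 0.49 = 4670 ; 12899 × 0.505 = 6514 → total 11184
20–39: 13748 × 0.955 = 13129
40–59: 9530 × 0.938 = 8939
60–79: 12899 × 0.917 = 11828
Population now: 0–19=11184, 20–39=13129, 40–59=8939, 60–79=11828
Total after period 3: 11184 + 13129 + 8939 + 11828 = 45080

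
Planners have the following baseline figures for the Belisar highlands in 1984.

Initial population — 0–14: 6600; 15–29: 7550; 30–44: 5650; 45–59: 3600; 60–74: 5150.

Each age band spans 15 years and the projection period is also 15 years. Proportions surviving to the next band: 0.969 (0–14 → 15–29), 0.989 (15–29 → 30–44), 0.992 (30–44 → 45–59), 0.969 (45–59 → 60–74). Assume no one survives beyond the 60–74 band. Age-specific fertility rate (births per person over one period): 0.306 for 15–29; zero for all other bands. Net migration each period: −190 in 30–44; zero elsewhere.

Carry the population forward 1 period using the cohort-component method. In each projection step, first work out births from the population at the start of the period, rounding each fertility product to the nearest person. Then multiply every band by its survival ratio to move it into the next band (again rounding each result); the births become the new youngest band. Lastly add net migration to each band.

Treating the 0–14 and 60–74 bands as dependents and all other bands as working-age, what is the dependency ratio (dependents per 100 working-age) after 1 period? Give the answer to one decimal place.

30.1

(Groups numbered youngest = 1 to oldest = 5.)
Period 1.
Births: 7550 * 0.306 = 2310
Group 2: 6600 * 0.969 = 6395
Group 3: 7550 * 0.989 = 7467
Group 4: 5650 * 0.992 = 5605
Group 5: 3600 * 0.969 = 3488
Net migration: Group 3 − 190 → 7277
Population now: 0–14=2310, 15–29=6395, 30–44=7277, 45–59=5605, 60–74=3488
Dependents (band 0–14 + band 60–74) = 2310 + 3488 = 5798; working-age = 19277; ratio = 5798/19277 × 100 = 30.1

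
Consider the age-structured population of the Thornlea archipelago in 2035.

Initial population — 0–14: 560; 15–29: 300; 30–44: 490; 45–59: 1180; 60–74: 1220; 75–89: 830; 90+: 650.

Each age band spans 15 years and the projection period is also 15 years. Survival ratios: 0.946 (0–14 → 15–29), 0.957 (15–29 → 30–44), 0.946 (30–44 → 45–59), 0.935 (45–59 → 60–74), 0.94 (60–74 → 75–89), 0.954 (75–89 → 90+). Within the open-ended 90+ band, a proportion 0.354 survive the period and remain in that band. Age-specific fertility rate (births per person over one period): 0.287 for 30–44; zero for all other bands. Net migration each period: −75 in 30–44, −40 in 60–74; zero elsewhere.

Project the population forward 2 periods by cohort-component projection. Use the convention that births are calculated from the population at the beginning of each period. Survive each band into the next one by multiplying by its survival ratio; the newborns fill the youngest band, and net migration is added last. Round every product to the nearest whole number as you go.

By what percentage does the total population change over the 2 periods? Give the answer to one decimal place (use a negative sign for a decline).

-29.7

(Bands numbered youngest = 1 to oldest = 7.)
— Period 1 —
Births: 490 * 0.287 = 141
Band 2: 560 * 0.946 = 530
Band 3: 300 * 0.957 = 287
Band 4: 490 * 0.946 = 464
Band 5: 1180 * 0.935 = 1103
Band 6: 1220 * 0.94 = 1147
Band 7: 830 * 0.954 + 650 * 0.354 = 792 + 230 = 1022
Net migration: Band 3 − 75 → 212; Band 5 − 40 → 1063
Population now: 0–14=141, 15–29=530, 30–44=212, 45–59=464, 60–74=1063, 75–89=1147, 90+=1022
— Period 2 —
Births: 212 * 0.287 = 61
Band 2: 141 * 0.946 = 133
Band 3: 530 * 0.957 = 507
Band 4: 212 * 0.946 = 201
Band 5: 464 * 0.935 = 434
Band 6: 1063 * 0.94 = 999
Band 7: 1147 * 0.954 + 1022 * 0.354 = 1094 + 362 = 1456
Net migration: Band 3 − 75 → 432; Band 5 − 40 → 394
Population now: 0–14=61, 15–29=133, 30–44=432, 45–59=201, 60–74=394, 75–89=999, 90+=1456
Total: 5230 → 3676; change = -1554; percentage change = -29.7%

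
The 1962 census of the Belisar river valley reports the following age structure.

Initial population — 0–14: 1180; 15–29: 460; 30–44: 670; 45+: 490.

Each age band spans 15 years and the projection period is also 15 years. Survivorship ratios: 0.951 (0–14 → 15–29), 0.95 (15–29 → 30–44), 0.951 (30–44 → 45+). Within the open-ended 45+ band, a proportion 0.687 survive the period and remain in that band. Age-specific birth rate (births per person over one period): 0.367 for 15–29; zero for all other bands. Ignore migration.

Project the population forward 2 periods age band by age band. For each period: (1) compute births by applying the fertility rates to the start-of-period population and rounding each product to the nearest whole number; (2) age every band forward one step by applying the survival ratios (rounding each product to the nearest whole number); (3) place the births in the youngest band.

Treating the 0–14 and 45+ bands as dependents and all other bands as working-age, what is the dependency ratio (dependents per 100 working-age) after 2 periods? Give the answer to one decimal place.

Let band 1 be 0–14 through band 4 = 45+.
Period 1.
Births: 460 × 0.367 = 169
Band 2: 1180 × 0.951 = 1122
Band 3: 460 × 0.95 = 437
Band 4: 670 × 0.951 + 490 × 0.687 = 637 + 337 = 974
Population now: 0–14=169, 15–29=1122, 30–44=437, 45+=974
Period 2.
Births: 1122 × 0.367 = 412
Band 2: 169 × 0.951 = 161
Band 3: 1122 × 0.95 = 1066
Band 4: 437 × 0.951 + 974 × 0.687 = 416 + 669 = 1085
Population now: 0–14=412, 15–29=161, 30–44=1066, 45+=1085
Dependents (band 0–14 + band 45+) = 412 + 1085 = 1497; working-age = 1227; ratio = 1497/1227 × 100 = 122.0

122.0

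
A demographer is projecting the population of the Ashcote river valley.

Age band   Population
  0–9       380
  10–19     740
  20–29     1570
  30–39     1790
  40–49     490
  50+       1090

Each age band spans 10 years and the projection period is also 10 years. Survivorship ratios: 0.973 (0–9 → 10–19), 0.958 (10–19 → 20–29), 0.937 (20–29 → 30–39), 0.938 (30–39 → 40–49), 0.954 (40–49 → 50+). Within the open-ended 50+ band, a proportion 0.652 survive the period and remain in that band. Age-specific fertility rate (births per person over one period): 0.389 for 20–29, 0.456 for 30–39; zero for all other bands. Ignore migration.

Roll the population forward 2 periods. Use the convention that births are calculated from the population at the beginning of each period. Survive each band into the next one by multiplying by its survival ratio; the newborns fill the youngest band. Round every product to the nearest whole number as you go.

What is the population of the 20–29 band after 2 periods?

Call the groups 1 to 6, youngest first.
— Period 1 —
Births: 1570 × 0.389 = 611, 1790 × 0.456 = 816 → 1427
Group 2: 380 × 0.973 = 370
Group 3: 740 × 0.958 = 709
Group 4: 1570 × 0.937 = 1471
Group 5: 1790 × 0.938 = 1679
Group 6: 490 × 0.954 + 1090 × 0.652 = 467 + 711 = 1178
Giving 1427 / 370 / 709 / 1471 / 1679 / 1178.
— Period 2 —
Births: 709 × 0.389 = 276, 1471 × 0.456 = 671 → 947
Group 2: 1427 × 0.973 = 1388
Group 3: 370 × 0.958 = 354
Group 4: 709 × 0.937 = 664
Group 5: 1471 × 0.938 = 1380
Group 6: 1679 × 0.954 + 1178 × 0.652 = 1602 + 768 = 2370
Giving 947 / 1388 / 354 / 664 / 1380 / 2370.

354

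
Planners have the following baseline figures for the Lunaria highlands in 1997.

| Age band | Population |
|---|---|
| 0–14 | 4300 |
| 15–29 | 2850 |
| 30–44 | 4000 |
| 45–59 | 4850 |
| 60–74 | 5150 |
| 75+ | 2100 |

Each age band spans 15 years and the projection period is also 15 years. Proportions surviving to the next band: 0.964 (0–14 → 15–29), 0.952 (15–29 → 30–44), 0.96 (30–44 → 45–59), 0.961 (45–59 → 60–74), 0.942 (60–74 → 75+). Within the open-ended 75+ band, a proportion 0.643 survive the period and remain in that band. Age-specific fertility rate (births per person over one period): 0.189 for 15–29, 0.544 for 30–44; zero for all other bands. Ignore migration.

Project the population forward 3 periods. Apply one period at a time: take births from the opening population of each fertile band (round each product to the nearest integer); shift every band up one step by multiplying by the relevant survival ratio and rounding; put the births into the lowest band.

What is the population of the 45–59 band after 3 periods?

Call the bands 1 to 6, youngest first.
Period 1:
Births: 2850 × 0.189 = 539, 4000 × 0.544 = 2176 → 2715
Band 2: 4300 × 0.964 = 4145
Band 3: 2850 × 0.952 = 2713
Band 4: 4000 × 0.96 = 3840
Band 5: 4850 × 0.961 = 4661
Band 6: 5150 × 0.942 + 2100 × 0.643 = 4851 + 1350 = 6201
Population now: 0–14=2715, 15–29=4145, 30–44=2713, 45–59=3840, 60–74=4661, 75+=6201
Period 2:
Births: 4145 × 0.189 = 783, 2713 × 0.544 = 1476 → 2259
Band 2: 2715 × 0.964 = 2617
Band 3: 4145 × 0.952 = 3946
Band 4: 2713 × 0.96 = 2604
Band 5: 3840 × 0.961 = 3690
Band 6: 4661 × 0.942 + 6201 × 0.643 = 4391 + 3987 = 8378
Population now: 0–14=2259, 15–29=2617, 30–44=3946, 45–59=2604, 60–74=3690, 75+=8378
Period 3:
Births: 2617 × 0.189 = 495, 3946 × 0.544 = 2147 → 2642
Band 2: 2259 × 0.964 = 2178
Band 3: 2617 × 0.952 = 2491
Band 4: 3946 × 0.96 = 3788
Band 5: 2604 × 0.961 = 2502
Band 6: 3690 × 0.942 + 8378 × 0.643 = 3476 + 5387 = 8863
Population now: 0–14=2642, 15–29=2178, 30–44=2491, 45–59=3788, 60–74=2502, 75+=8863

3788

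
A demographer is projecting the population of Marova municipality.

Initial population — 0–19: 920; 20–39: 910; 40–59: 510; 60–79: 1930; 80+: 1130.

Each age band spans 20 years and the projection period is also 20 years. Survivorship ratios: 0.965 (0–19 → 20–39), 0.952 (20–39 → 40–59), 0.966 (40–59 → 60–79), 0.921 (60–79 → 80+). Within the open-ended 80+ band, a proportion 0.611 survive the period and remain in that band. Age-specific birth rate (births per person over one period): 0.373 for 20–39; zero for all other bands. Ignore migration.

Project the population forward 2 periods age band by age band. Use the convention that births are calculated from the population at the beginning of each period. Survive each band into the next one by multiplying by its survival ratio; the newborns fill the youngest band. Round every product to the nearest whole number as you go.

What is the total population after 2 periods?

4302

Period 1:
Births: 910 × 0.373 = 339
20–39: 920 × 0.965 = 888
40–59: 910 × 0.952 = 866
60–79: 510 × 0.966 = 493
80+: 1930 × 0.921 + 1130 × 0.611 = 1778 + 690 = 2468
End of period: [339, 888, 866, 493, 2468]
Period 2:
Births: 888 × 0.373 = 331
20–39: 339 × 0.965 = 327
40–59: 888 × 0.952 = 845
60–79: 866 × 0.966 = 837
80+: 493 × 0.921 + 2468 × 0.611 = 454 + 1508 = 1962
End of period: [331, 327, 845, 837, 1962]
Total after period 2: 331 + 327 + 845 + 837 + 1962 = 4302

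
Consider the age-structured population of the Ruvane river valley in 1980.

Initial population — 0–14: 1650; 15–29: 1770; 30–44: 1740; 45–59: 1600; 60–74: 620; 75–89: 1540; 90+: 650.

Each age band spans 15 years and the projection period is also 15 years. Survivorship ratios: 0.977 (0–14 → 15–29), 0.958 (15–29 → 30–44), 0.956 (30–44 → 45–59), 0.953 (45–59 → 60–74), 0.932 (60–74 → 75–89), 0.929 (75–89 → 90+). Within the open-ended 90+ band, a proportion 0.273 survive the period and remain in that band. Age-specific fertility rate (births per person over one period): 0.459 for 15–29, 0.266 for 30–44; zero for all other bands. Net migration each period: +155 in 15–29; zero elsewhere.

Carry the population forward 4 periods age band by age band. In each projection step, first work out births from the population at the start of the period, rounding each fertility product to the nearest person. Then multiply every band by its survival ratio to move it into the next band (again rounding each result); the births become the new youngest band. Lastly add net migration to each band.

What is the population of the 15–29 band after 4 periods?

Call the groups 1 to 7, youngest first.
Period 1:
Births: 1770 × 0.459 = 812, 1740 × 0.266 = 463 → total 1275
Group 2: 1650 × 0.977 = 1612
Group 3: 1770 × 0.958 = 1696
Group 4: 1740 × 0.956 = 1663
Group 5: 1600 × 0.953 = 1525
Group 6: 620 × 0.932 = 578
Group 7: 1540 × 0.929 + 650 × 0.273 = 1431 + 177 = 1608
Net migration: Group 2 + 155 → 1767
Giving 1275 / 1767 / 1696 / 1663 / 1525 / 578 / 1608.
Period 2:
Births: 1767 × 0.459 = 811, 1696 × 0.266 = 451 → total 1262
Group 2: 1275 × 0.977 = 1246
Group 3: 1767 × 0.958 = 1693
Group 4: 1696 × 0.956 = 1621
Group 5: 1663 × 0.953 = 1585
Group 6: 1525 × 0.932 = 1421
Group 7: 578 × 0.929 + 1608 × 0.273 = 537 + 439 = 976
Net migration: Group 2 + 155 → 1401
Giving 1262 / 1401 / 1693 / 1621 / 1585 / 1421 / 976.
Period 3:
Births: 1401 × 0.459 = 643, 1693 × 0.266 = 450 → total 1093
Group 2: 1262 × 0.977 = 1233
Group 3: 1401 × 0.958 = 1342
Group 4: 1693 × 0.956 = 1619
Group 5: 1621 × 0.953 = 1545
Group 6: 1585 × 0.932 = 1477
Group 7: 1421 × 0.929 + 976 × 0.273 = 1320 + 266 = 1586
Net migration: Group 2 + 155 → 1388
Giving 1093 / 1388 / 1342 / 1619 / 1545 / 1477 / 1586.
Period 4:
Births: 1388 × 0.459 = 637, 1342 × 0.266 = 357 → total 994
Group 2: 1093 × 0.977 = 1068
Group 3: 1388 × 0.958 = 1330
Group 4: 1342 × 0.956 = 1283
Group 5: 1619 × 0.953 = 1543
Group 6: 1545 × 0.932 = 1440
Group 7: 1477 × 0.929 + 1586 × 0.273 = 1372 + 433 = 1805
Net migration: Group 2 + 155 → 1223
Giving 994 / 1223 / 1330 / 1283 / 1543 / 1440 / 1805.

1223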